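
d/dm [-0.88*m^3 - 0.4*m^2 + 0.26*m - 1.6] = -2.64*m^2 - 0.8*m + 0.26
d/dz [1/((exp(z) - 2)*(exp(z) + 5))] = (-2*exp(z) - 3)*exp(z)/(exp(4*z) + 6*exp(3*z) - 11*exp(2*z) - 60*exp(z) + 100)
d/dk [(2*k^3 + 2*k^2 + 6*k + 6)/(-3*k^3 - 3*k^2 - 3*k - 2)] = 2*(12*k^3 + 27*k^2 + 14*k + 3)/(9*k^6 + 18*k^5 + 27*k^4 + 30*k^3 + 21*k^2 + 12*k + 4)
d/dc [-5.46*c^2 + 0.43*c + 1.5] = 0.43 - 10.92*c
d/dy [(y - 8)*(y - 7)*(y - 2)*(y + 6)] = 4*y^3 - 33*y^2 - 32*y + 404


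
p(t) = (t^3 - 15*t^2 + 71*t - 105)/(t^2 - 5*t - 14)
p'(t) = (5 - 2*t)*(t^3 - 15*t^2 + 71*t - 105)/(t^2 - 5*t - 14)^2 + (3*t^2 - 30*t + 71)/(t^2 - 5*t - 14)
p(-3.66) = -34.74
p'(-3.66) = -11.70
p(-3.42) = -38.07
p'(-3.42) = -16.36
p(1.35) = 1.80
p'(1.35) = -2.12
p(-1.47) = 54.57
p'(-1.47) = -123.60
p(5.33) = 0.10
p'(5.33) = 0.35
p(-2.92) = -50.96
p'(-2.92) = -40.35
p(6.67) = 0.71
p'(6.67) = 0.53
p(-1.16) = 30.51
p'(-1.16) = -48.60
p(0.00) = 7.50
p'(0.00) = -7.75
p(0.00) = 7.50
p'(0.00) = -7.75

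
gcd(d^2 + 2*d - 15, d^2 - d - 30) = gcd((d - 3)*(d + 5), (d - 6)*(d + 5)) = d + 5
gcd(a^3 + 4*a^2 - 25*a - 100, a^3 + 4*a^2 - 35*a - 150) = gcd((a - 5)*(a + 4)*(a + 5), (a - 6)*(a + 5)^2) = a + 5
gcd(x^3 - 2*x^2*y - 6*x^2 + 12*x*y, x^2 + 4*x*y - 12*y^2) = x - 2*y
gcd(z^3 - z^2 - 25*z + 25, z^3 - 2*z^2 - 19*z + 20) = z^2 - 6*z + 5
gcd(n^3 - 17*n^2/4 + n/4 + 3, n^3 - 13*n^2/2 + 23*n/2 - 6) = n^2 - 5*n + 4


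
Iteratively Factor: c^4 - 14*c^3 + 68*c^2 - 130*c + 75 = (c - 5)*(c^3 - 9*c^2 + 23*c - 15) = (c - 5)*(c - 1)*(c^2 - 8*c + 15) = (c - 5)*(c - 3)*(c - 1)*(c - 5)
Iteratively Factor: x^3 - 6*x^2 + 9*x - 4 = (x - 4)*(x^2 - 2*x + 1) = (x - 4)*(x - 1)*(x - 1)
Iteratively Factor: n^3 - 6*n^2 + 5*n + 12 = (n - 4)*(n^2 - 2*n - 3) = (n - 4)*(n + 1)*(n - 3)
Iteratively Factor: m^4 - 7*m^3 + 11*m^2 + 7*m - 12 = (m + 1)*(m^3 - 8*m^2 + 19*m - 12) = (m - 4)*(m + 1)*(m^2 - 4*m + 3) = (m - 4)*(m - 3)*(m + 1)*(m - 1)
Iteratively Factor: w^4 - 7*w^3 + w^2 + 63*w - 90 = (w - 2)*(w^3 - 5*w^2 - 9*w + 45) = (w - 5)*(w - 2)*(w^2 - 9) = (w - 5)*(w - 2)*(w + 3)*(w - 3)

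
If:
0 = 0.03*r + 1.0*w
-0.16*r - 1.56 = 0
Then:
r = -9.75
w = 0.29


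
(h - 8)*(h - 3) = h^2 - 11*h + 24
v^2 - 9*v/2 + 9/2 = (v - 3)*(v - 3/2)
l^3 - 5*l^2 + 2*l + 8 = (l - 4)*(l - 2)*(l + 1)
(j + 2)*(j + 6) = j^2 + 8*j + 12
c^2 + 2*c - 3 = (c - 1)*(c + 3)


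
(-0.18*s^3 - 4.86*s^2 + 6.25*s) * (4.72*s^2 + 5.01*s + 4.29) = -0.8496*s^5 - 23.841*s^4 + 4.3792*s^3 + 10.4631*s^2 + 26.8125*s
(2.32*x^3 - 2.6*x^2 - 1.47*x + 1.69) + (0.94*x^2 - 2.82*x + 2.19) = 2.32*x^3 - 1.66*x^2 - 4.29*x + 3.88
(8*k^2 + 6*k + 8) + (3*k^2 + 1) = 11*k^2 + 6*k + 9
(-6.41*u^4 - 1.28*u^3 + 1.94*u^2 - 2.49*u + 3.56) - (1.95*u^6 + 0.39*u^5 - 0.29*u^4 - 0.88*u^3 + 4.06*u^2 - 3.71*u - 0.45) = -1.95*u^6 - 0.39*u^5 - 6.12*u^4 - 0.4*u^3 - 2.12*u^2 + 1.22*u + 4.01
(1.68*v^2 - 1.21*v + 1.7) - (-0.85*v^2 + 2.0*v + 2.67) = 2.53*v^2 - 3.21*v - 0.97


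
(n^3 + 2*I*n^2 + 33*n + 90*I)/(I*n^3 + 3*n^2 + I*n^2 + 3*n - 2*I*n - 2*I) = (-I*n^3 + 2*n^2 - 33*I*n + 90)/(n^3 + n^2*(1 - 3*I) - n*(2 + 3*I) - 2)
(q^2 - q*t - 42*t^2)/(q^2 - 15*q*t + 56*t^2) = (q + 6*t)/(q - 8*t)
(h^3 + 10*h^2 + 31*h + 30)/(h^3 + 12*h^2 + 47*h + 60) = (h + 2)/(h + 4)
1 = 1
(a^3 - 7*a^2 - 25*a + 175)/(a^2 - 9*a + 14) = (a^2 - 25)/(a - 2)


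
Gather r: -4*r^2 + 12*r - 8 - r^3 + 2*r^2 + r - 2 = -r^3 - 2*r^2 + 13*r - 10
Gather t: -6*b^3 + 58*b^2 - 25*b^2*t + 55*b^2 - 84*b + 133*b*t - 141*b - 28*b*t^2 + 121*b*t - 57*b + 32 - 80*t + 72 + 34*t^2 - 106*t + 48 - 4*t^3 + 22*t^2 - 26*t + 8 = -6*b^3 + 113*b^2 - 282*b - 4*t^3 + t^2*(56 - 28*b) + t*(-25*b^2 + 254*b - 212) + 160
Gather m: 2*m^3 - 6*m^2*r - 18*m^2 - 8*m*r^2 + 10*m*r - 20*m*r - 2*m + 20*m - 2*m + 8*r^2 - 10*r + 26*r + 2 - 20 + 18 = 2*m^3 + m^2*(-6*r - 18) + m*(-8*r^2 - 10*r + 16) + 8*r^2 + 16*r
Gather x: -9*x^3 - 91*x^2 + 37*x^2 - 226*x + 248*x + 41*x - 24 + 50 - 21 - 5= -9*x^3 - 54*x^2 + 63*x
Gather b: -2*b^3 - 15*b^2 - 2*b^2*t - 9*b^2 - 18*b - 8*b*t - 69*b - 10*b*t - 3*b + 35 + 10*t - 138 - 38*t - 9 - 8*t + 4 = -2*b^3 + b^2*(-2*t - 24) + b*(-18*t - 90) - 36*t - 108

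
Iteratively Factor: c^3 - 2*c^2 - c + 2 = (c + 1)*(c^2 - 3*c + 2) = (c - 1)*(c + 1)*(c - 2)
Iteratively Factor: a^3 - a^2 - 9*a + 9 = (a - 1)*(a^2 - 9) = (a - 1)*(a + 3)*(a - 3)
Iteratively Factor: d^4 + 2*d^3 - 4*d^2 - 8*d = (d - 2)*(d^3 + 4*d^2 + 4*d) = (d - 2)*(d + 2)*(d^2 + 2*d) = d*(d - 2)*(d + 2)*(d + 2)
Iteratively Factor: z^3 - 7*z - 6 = (z - 3)*(z^2 + 3*z + 2) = (z - 3)*(z + 1)*(z + 2)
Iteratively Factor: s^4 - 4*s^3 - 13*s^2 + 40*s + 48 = (s + 3)*(s^3 - 7*s^2 + 8*s + 16) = (s - 4)*(s + 3)*(s^2 - 3*s - 4) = (s - 4)*(s + 1)*(s + 3)*(s - 4)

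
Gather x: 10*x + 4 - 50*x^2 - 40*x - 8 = -50*x^2 - 30*x - 4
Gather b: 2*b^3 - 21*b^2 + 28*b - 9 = 2*b^3 - 21*b^2 + 28*b - 9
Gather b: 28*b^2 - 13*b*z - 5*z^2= 28*b^2 - 13*b*z - 5*z^2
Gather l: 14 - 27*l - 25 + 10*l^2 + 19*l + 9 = 10*l^2 - 8*l - 2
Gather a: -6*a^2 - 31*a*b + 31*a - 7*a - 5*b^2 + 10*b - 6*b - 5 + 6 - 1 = -6*a^2 + a*(24 - 31*b) - 5*b^2 + 4*b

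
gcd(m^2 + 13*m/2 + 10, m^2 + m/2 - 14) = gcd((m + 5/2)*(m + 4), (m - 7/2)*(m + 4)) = m + 4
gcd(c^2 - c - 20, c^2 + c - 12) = c + 4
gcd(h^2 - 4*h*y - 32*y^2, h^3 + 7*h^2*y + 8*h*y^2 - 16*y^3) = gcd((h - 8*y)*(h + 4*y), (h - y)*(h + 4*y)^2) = h + 4*y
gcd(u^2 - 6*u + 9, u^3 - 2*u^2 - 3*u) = u - 3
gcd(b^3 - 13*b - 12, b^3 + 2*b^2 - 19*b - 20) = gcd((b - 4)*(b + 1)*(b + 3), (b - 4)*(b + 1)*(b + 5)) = b^2 - 3*b - 4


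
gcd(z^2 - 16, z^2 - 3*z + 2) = 1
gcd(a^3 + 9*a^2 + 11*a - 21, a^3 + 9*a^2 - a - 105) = a + 7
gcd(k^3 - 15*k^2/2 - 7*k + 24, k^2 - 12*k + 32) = k - 8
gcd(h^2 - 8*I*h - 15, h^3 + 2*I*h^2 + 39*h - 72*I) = h - 3*I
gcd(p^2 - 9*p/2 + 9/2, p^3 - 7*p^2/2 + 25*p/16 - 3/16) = p - 3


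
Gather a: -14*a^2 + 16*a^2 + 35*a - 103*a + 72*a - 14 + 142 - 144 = 2*a^2 + 4*a - 16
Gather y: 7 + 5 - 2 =10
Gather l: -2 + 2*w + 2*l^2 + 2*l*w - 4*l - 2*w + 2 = 2*l^2 + l*(2*w - 4)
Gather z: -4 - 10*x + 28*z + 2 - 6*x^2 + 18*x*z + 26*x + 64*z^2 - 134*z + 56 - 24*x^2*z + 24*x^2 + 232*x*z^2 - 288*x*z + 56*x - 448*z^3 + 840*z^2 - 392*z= 18*x^2 + 72*x - 448*z^3 + z^2*(232*x + 904) + z*(-24*x^2 - 270*x - 498) + 54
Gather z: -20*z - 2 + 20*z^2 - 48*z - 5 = 20*z^2 - 68*z - 7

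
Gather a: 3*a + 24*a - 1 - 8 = 27*a - 9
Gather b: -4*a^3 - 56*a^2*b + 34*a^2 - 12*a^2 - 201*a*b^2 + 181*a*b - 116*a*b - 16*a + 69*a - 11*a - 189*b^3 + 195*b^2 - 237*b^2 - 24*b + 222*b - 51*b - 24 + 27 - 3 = -4*a^3 + 22*a^2 + 42*a - 189*b^3 + b^2*(-201*a - 42) + b*(-56*a^2 + 65*a + 147)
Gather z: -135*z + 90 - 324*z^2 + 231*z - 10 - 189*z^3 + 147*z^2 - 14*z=-189*z^3 - 177*z^2 + 82*z + 80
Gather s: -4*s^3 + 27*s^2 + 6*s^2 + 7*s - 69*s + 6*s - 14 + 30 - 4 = -4*s^3 + 33*s^2 - 56*s + 12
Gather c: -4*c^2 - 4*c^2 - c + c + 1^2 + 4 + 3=8 - 8*c^2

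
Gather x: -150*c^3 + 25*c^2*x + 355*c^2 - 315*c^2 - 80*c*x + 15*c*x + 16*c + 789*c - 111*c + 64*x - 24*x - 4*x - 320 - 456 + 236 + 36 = -150*c^3 + 40*c^2 + 694*c + x*(25*c^2 - 65*c + 36) - 504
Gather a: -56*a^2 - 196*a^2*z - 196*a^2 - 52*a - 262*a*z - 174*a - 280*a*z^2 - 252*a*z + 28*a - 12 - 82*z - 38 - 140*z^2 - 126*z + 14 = a^2*(-196*z - 252) + a*(-280*z^2 - 514*z - 198) - 140*z^2 - 208*z - 36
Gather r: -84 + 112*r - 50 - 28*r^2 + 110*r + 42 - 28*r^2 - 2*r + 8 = -56*r^2 + 220*r - 84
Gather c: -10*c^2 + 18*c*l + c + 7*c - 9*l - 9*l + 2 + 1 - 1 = -10*c^2 + c*(18*l + 8) - 18*l + 2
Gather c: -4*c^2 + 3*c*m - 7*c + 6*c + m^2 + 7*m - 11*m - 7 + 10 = -4*c^2 + c*(3*m - 1) + m^2 - 4*m + 3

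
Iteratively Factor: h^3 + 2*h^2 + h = (h)*(h^2 + 2*h + 1) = h*(h + 1)*(h + 1)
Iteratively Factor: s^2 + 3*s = (s)*(s + 3)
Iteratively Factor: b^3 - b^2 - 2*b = (b + 1)*(b^2 - 2*b) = b*(b + 1)*(b - 2)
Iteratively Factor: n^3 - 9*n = (n - 3)*(n^2 + 3*n) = n*(n - 3)*(n + 3)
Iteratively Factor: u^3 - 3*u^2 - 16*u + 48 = (u + 4)*(u^2 - 7*u + 12) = (u - 4)*(u + 4)*(u - 3)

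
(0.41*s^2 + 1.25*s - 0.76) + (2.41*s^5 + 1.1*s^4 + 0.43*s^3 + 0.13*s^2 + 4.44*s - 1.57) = 2.41*s^5 + 1.1*s^4 + 0.43*s^3 + 0.54*s^2 + 5.69*s - 2.33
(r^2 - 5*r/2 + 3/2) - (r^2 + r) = 3/2 - 7*r/2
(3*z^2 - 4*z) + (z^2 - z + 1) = 4*z^2 - 5*z + 1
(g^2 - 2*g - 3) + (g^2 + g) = 2*g^2 - g - 3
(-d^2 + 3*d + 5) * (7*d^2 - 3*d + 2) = -7*d^4 + 24*d^3 + 24*d^2 - 9*d + 10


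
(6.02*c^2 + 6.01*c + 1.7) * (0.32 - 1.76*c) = -10.5952*c^3 - 8.6512*c^2 - 1.0688*c + 0.544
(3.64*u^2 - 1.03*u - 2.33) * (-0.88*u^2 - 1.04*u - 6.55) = -3.2032*u^4 - 2.8792*u^3 - 20.7204*u^2 + 9.1697*u + 15.2615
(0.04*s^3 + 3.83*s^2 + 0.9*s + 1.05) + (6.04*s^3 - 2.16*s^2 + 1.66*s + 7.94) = 6.08*s^3 + 1.67*s^2 + 2.56*s + 8.99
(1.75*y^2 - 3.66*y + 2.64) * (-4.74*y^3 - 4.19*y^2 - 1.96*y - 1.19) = -8.295*y^5 + 10.0159*y^4 - 0.608199999999998*y^3 - 5.9705*y^2 - 0.819*y - 3.1416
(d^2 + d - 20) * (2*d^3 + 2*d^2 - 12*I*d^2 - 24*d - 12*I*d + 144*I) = 2*d^5 + 4*d^4 - 12*I*d^4 - 62*d^3 - 24*I*d^3 - 64*d^2 + 372*I*d^2 + 480*d + 384*I*d - 2880*I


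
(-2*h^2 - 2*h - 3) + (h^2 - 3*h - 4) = -h^2 - 5*h - 7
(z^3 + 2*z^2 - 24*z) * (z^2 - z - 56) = z^5 + z^4 - 82*z^3 - 88*z^2 + 1344*z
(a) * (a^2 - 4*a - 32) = a^3 - 4*a^2 - 32*a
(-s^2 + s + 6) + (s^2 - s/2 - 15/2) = s/2 - 3/2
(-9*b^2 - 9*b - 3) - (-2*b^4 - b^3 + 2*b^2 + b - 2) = 2*b^4 + b^3 - 11*b^2 - 10*b - 1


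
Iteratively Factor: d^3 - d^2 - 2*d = (d + 1)*(d^2 - 2*d) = (d - 2)*(d + 1)*(d)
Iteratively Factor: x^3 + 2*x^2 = (x + 2)*(x^2) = x*(x + 2)*(x)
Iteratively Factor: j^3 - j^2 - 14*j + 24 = (j + 4)*(j^2 - 5*j + 6) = (j - 3)*(j + 4)*(j - 2)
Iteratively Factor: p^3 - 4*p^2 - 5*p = (p - 5)*(p^2 + p) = p*(p - 5)*(p + 1)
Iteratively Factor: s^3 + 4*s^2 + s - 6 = (s - 1)*(s^2 + 5*s + 6) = (s - 1)*(s + 3)*(s + 2)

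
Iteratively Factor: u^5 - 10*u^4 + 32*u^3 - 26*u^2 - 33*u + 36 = (u + 1)*(u^4 - 11*u^3 + 43*u^2 - 69*u + 36) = (u - 3)*(u + 1)*(u^3 - 8*u^2 + 19*u - 12) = (u - 4)*(u - 3)*(u + 1)*(u^2 - 4*u + 3) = (u - 4)*(u - 3)^2*(u + 1)*(u - 1)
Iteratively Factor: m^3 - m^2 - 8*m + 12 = (m - 2)*(m^2 + m - 6) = (m - 2)*(m + 3)*(m - 2)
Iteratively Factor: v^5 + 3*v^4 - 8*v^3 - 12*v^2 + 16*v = (v)*(v^4 + 3*v^3 - 8*v^2 - 12*v + 16) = v*(v + 4)*(v^3 - v^2 - 4*v + 4) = v*(v - 1)*(v + 4)*(v^2 - 4) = v*(v - 1)*(v + 2)*(v + 4)*(v - 2)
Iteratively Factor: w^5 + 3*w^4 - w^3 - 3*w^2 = (w + 3)*(w^4 - w^2) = (w - 1)*(w + 3)*(w^3 + w^2) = w*(w - 1)*(w + 3)*(w^2 + w) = w^2*(w - 1)*(w + 3)*(w + 1)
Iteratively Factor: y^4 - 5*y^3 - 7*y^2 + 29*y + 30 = (y + 2)*(y^3 - 7*y^2 + 7*y + 15) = (y + 1)*(y + 2)*(y^2 - 8*y + 15) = (y - 5)*(y + 1)*(y + 2)*(y - 3)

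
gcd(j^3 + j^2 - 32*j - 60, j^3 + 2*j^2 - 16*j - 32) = j + 2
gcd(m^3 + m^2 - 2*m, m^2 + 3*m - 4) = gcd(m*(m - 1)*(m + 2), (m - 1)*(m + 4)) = m - 1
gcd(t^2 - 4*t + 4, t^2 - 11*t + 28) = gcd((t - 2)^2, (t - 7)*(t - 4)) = 1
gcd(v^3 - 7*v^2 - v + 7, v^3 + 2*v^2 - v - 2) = v^2 - 1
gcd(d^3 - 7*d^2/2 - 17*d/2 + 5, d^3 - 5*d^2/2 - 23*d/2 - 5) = d^2 - 3*d - 10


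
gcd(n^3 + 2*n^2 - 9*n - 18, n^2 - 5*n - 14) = n + 2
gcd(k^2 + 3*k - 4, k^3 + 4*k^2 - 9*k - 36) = k + 4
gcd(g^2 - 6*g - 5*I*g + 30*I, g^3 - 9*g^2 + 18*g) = g - 6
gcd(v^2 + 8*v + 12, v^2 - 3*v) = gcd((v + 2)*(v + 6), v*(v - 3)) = 1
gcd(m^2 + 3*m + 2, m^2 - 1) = m + 1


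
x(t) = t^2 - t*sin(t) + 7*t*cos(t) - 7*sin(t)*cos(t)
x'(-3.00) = -25.44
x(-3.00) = 28.39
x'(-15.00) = -115.42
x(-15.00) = 291.55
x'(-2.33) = -21.82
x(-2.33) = 11.47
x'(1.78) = -4.29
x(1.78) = 0.26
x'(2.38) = -11.10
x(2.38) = -4.54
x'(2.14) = -8.87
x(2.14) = -2.12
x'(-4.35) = 20.05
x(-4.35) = 36.11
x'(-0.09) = 0.03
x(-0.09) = -0.00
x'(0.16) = 0.09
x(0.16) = 0.00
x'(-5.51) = 24.00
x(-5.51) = 3.11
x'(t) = -7*t*sin(t) - t*cos(t) + 2*t + 7*sin(t)^2 - sin(t) - 7*cos(t)^2 + 7*cos(t)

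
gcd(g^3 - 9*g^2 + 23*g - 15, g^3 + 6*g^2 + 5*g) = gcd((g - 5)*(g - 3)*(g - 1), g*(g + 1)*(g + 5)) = 1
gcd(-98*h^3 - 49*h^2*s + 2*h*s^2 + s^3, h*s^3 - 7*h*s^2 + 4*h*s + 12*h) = 1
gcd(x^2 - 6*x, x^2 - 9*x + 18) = x - 6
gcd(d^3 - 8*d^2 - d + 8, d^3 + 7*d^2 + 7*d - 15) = d - 1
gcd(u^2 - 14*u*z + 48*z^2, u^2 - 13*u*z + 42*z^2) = -u + 6*z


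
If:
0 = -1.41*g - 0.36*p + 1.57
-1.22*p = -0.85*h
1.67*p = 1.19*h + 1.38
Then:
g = 10.39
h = -52.12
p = -36.32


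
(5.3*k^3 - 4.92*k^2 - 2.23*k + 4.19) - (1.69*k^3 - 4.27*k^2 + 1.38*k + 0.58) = 3.61*k^3 - 0.65*k^2 - 3.61*k + 3.61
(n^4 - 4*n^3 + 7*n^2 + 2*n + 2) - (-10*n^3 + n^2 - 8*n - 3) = n^4 + 6*n^3 + 6*n^2 + 10*n + 5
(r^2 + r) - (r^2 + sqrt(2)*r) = -sqrt(2)*r + r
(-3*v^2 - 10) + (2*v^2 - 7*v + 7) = -v^2 - 7*v - 3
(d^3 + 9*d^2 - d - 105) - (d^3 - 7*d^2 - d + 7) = 16*d^2 - 112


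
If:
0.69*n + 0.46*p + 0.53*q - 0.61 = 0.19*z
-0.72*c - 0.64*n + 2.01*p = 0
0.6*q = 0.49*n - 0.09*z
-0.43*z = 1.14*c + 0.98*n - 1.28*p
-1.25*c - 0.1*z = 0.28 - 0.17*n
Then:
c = -0.14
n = 0.43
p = 0.09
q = 0.40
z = -0.35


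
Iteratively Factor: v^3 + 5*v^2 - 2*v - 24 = (v + 4)*(v^2 + v - 6) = (v - 2)*(v + 4)*(v + 3)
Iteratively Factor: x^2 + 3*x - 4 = (x + 4)*(x - 1)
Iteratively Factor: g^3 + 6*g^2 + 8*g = (g + 4)*(g^2 + 2*g) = g*(g + 4)*(g + 2)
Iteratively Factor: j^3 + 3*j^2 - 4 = (j - 1)*(j^2 + 4*j + 4) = (j - 1)*(j + 2)*(j + 2)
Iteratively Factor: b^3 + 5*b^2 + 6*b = (b + 2)*(b^2 + 3*b) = (b + 2)*(b + 3)*(b)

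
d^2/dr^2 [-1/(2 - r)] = 2/(r - 2)^3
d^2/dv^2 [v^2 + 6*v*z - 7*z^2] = 2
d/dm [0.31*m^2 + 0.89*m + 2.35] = 0.62*m + 0.89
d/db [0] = 0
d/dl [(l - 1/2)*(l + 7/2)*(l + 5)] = 3*l^2 + 16*l + 53/4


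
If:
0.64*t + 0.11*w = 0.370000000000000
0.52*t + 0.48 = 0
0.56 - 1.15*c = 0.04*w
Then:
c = 0.18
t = -0.92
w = 8.73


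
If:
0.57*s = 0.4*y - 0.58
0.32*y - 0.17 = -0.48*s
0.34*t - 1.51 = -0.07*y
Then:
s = -0.31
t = 4.23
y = 1.00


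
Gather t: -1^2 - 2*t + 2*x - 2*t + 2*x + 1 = -4*t + 4*x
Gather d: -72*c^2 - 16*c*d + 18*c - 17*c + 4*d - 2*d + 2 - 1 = -72*c^2 + c + d*(2 - 16*c) + 1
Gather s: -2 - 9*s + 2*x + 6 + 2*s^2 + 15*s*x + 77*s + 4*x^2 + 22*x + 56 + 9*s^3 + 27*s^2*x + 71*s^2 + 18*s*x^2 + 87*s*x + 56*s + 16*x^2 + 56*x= 9*s^3 + s^2*(27*x + 73) + s*(18*x^2 + 102*x + 124) + 20*x^2 + 80*x + 60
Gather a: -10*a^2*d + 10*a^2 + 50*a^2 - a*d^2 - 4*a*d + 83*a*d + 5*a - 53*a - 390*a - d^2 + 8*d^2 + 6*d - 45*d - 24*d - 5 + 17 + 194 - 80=a^2*(60 - 10*d) + a*(-d^2 + 79*d - 438) + 7*d^2 - 63*d + 126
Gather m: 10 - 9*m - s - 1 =-9*m - s + 9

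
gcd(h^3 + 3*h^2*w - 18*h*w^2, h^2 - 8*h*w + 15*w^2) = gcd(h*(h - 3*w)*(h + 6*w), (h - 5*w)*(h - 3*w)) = -h + 3*w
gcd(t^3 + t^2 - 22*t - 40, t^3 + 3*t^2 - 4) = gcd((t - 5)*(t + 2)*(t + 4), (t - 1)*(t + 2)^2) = t + 2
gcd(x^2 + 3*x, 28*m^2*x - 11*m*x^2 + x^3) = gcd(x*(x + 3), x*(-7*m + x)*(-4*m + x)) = x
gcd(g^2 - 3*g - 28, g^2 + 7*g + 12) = g + 4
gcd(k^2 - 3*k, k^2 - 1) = 1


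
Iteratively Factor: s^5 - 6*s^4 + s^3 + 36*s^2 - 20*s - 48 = (s - 4)*(s^4 - 2*s^3 - 7*s^2 + 8*s + 12) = (s - 4)*(s - 2)*(s^3 - 7*s - 6) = (s - 4)*(s - 2)*(s + 1)*(s^2 - s - 6) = (s - 4)*(s - 3)*(s - 2)*(s + 1)*(s + 2)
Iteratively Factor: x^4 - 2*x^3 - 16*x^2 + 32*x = (x + 4)*(x^3 - 6*x^2 + 8*x) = (x - 2)*(x + 4)*(x^2 - 4*x) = (x - 4)*(x - 2)*(x + 4)*(x)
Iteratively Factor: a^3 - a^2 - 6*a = (a - 3)*(a^2 + 2*a) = a*(a - 3)*(a + 2)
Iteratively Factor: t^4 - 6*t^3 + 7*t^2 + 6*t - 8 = (t - 4)*(t^3 - 2*t^2 - t + 2) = (t - 4)*(t - 2)*(t^2 - 1) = (t - 4)*(t - 2)*(t - 1)*(t + 1)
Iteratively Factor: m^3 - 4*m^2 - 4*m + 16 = (m - 4)*(m^2 - 4) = (m - 4)*(m - 2)*(m + 2)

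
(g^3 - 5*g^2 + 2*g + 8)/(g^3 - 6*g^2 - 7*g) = (g^2 - 6*g + 8)/(g*(g - 7))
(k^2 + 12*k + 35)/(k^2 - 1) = (k^2 + 12*k + 35)/(k^2 - 1)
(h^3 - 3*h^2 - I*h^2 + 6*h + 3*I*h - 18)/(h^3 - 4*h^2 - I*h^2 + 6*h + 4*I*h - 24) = (h - 3)/(h - 4)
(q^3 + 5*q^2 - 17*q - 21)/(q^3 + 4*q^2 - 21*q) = (q + 1)/q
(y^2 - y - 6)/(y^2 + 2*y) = (y - 3)/y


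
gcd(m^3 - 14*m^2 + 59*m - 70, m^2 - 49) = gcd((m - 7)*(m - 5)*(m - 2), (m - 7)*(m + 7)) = m - 7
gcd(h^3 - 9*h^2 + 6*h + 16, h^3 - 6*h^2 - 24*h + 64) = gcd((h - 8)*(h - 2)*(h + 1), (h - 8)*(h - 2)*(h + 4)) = h^2 - 10*h + 16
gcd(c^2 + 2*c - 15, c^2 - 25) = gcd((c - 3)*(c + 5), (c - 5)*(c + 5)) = c + 5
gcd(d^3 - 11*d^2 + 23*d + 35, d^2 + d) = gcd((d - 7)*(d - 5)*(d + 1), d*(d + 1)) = d + 1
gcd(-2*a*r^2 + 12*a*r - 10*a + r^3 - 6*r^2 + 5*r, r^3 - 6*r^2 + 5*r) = r^2 - 6*r + 5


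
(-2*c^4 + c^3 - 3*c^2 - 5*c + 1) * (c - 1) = -2*c^5 + 3*c^4 - 4*c^3 - 2*c^2 + 6*c - 1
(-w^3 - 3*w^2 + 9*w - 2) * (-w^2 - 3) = w^5 + 3*w^4 - 6*w^3 + 11*w^2 - 27*w + 6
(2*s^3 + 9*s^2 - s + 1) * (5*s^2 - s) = 10*s^5 + 43*s^4 - 14*s^3 + 6*s^2 - s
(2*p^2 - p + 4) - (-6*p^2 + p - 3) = 8*p^2 - 2*p + 7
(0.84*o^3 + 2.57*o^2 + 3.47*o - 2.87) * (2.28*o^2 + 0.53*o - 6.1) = 1.9152*o^5 + 6.3048*o^4 + 4.1497*o^3 - 20.3815*o^2 - 22.6881*o + 17.507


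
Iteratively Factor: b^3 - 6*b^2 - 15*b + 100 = (b - 5)*(b^2 - b - 20) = (b - 5)^2*(b + 4)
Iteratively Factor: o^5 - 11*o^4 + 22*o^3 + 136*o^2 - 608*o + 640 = (o + 4)*(o^4 - 15*o^3 + 82*o^2 - 192*o + 160) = (o - 4)*(o + 4)*(o^3 - 11*o^2 + 38*o - 40) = (o - 5)*(o - 4)*(o + 4)*(o^2 - 6*o + 8) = (o - 5)*(o - 4)^2*(o + 4)*(o - 2)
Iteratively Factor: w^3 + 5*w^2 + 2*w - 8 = (w + 2)*(w^2 + 3*w - 4) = (w + 2)*(w + 4)*(w - 1)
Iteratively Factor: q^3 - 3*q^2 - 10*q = (q + 2)*(q^2 - 5*q) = (q - 5)*(q + 2)*(q)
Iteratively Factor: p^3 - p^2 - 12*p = (p + 3)*(p^2 - 4*p) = (p - 4)*(p + 3)*(p)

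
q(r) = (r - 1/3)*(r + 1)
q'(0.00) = 0.67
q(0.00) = -0.33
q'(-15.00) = -29.33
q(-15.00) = 214.67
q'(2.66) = 5.99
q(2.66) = 8.52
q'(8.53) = 17.73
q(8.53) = 78.11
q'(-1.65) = -2.63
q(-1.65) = 1.29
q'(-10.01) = -19.35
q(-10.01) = 93.19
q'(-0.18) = 0.31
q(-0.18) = -0.42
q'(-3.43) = -6.19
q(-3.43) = 9.14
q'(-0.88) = -1.09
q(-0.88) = -0.15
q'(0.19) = 1.05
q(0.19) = -0.17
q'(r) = 2*r + 2/3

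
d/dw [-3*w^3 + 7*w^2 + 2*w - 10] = -9*w^2 + 14*w + 2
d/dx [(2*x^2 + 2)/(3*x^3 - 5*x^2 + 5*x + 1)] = 2*(-3*x^4 - 4*x^2 + 12*x - 5)/(9*x^6 - 30*x^5 + 55*x^4 - 44*x^3 + 15*x^2 + 10*x + 1)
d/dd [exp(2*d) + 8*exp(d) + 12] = 2*(exp(d) + 4)*exp(d)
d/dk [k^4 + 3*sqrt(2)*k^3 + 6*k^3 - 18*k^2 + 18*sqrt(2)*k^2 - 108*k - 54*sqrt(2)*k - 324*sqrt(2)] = 4*k^3 + 9*sqrt(2)*k^2 + 18*k^2 - 36*k + 36*sqrt(2)*k - 108 - 54*sqrt(2)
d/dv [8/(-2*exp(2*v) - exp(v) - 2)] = (32*exp(v) + 8)*exp(v)/(2*exp(2*v) + exp(v) + 2)^2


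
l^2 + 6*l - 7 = (l - 1)*(l + 7)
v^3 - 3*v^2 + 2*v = v*(v - 2)*(v - 1)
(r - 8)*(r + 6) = r^2 - 2*r - 48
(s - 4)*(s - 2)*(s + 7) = s^3 + s^2 - 34*s + 56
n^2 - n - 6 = (n - 3)*(n + 2)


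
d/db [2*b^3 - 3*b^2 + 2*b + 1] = 6*b^2 - 6*b + 2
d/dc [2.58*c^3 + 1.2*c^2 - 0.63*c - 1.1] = 7.74*c^2 + 2.4*c - 0.63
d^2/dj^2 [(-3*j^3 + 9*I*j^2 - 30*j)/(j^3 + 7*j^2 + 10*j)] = (j^3*(42 + 18*I) + j*(-1260 - 540*I) - 2940 - 1260*I)/(j^6 + 21*j^5 + 177*j^4 + 763*j^3 + 1770*j^2 + 2100*j + 1000)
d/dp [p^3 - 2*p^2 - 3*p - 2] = 3*p^2 - 4*p - 3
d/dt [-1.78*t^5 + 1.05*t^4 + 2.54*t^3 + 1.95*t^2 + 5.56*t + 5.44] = -8.9*t^4 + 4.2*t^3 + 7.62*t^2 + 3.9*t + 5.56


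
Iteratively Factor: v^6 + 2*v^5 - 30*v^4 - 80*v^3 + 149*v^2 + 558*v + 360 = (v + 3)*(v^5 - v^4 - 27*v^3 + v^2 + 146*v + 120) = (v - 5)*(v + 3)*(v^4 + 4*v^3 - 7*v^2 - 34*v - 24) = (v - 5)*(v + 2)*(v + 3)*(v^3 + 2*v^2 - 11*v - 12) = (v - 5)*(v + 2)*(v + 3)*(v + 4)*(v^2 - 2*v - 3) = (v - 5)*(v + 1)*(v + 2)*(v + 3)*(v + 4)*(v - 3)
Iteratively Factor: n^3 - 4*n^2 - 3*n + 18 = (n + 2)*(n^2 - 6*n + 9) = (n - 3)*(n + 2)*(n - 3)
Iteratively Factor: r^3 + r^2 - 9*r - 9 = (r - 3)*(r^2 + 4*r + 3) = (r - 3)*(r + 3)*(r + 1)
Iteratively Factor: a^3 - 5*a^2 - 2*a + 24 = (a + 2)*(a^2 - 7*a + 12) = (a - 3)*(a + 2)*(a - 4)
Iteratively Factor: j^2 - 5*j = (j - 5)*(j)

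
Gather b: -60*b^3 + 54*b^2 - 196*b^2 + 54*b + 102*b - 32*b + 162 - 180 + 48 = -60*b^3 - 142*b^2 + 124*b + 30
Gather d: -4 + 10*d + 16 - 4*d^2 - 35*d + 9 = -4*d^2 - 25*d + 21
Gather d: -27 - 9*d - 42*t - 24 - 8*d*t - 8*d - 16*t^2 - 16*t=d*(-8*t - 17) - 16*t^2 - 58*t - 51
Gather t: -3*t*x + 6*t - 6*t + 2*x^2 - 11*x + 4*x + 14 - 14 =-3*t*x + 2*x^2 - 7*x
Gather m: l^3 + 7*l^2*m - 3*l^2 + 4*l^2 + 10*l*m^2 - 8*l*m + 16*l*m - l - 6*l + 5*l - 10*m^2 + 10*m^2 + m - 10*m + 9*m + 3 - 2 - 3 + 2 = l^3 + l^2 + 10*l*m^2 - 2*l + m*(7*l^2 + 8*l)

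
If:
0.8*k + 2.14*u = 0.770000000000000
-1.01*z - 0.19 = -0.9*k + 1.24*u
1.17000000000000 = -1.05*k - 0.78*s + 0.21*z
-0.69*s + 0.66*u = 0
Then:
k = -3.22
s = 1.50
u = 1.56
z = -4.98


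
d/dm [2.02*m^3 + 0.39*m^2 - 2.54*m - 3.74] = 6.06*m^2 + 0.78*m - 2.54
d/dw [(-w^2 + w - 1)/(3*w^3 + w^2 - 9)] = (w*(9*w + 2)*(w^2 - w + 1) + (1 - 2*w)*(3*w^3 + w^2 - 9))/(3*w^3 + w^2 - 9)^2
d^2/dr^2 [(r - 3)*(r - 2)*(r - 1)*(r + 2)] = 12*r^2 - 24*r - 2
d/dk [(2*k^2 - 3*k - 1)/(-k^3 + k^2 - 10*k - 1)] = (2*k^4 - 6*k^3 - 20*k^2 - 2*k - 7)/(k^6 - 2*k^5 + 21*k^4 - 18*k^3 + 98*k^2 + 20*k + 1)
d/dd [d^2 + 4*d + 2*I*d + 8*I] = 2*d + 4 + 2*I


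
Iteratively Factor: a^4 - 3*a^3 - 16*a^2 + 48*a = (a)*(a^3 - 3*a^2 - 16*a + 48) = a*(a - 3)*(a^2 - 16) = a*(a - 3)*(a + 4)*(a - 4)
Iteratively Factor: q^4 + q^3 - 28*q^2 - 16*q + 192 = (q + 4)*(q^3 - 3*q^2 - 16*q + 48) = (q - 4)*(q + 4)*(q^2 + q - 12) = (q - 4)*(q + 4)^2*(q - 3)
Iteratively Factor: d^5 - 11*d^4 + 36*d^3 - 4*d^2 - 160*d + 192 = (d - 2)*(d^4 - 9*d^3 + 18*d^2 + 32*d - 96) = (d - 4)*(d - 2)*(d^3 - 5*d^2 - 2*d + 24) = (d - 4)^2*(d - 2)*(d^2 - d - 6) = (d - 4)^2*(d - 3)*(d - 2)*(d + 2)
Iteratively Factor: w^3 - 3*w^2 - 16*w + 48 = (w - 3)*(w^2 - 16) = (w - 3)*(w + 4)*(w - 4)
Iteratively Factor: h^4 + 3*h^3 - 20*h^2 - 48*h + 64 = (h - 4)*(h^3 + 7*h^2 + 8*h - 16) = (h - 4)*(h + 4)*(h^2 + 3*h - 4) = (h - 4)*(h + 4)^2*(h - 1)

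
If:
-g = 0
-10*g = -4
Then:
No Solution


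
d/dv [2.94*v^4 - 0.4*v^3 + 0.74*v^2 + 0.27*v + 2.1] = 11.76*v^3 - 1.2*v^2 + 1.48*v + 0.27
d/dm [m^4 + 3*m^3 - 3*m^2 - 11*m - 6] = 4*m^3 + 9*m^2 - 6*m - 11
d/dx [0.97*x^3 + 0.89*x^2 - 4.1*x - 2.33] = 2.91*x^2 + 1.78*x - 4.1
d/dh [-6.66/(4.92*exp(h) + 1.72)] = 32.7672*exp(h)/(4.92*exp(h) + 1.72)^2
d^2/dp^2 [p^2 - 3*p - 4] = 2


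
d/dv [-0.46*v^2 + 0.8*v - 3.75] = 0.8 - 0.92*v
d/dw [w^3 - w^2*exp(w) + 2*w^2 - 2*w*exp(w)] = -w^2*exp(w) + 3*w^2 - 4*w*exp(w) + 4*w - 2*exp(w)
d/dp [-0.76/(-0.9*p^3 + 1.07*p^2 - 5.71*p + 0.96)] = (-2.052*p^2 + 1.6264*p - 4.3396)/(0.9*p^3 - 1.07*p^2 + 5.71*p - 0.96)^2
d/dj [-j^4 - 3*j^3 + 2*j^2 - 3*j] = -4*j^3 - 9*j^2 + 4*j - 3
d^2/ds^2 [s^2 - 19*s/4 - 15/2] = 2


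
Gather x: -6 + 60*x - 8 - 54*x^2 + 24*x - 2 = -54*x^2 + 84*x - 16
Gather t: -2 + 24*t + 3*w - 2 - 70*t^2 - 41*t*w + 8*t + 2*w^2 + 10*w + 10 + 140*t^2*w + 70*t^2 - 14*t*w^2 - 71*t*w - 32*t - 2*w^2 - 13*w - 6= 140*t^2*w + t*(-14*w^2 - 112*w)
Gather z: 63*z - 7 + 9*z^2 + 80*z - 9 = 9*z^2 + 143*z - 16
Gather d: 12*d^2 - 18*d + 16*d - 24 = 12*d^2 - 2*d - 24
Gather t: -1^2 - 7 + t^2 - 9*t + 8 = t^2 - 9*t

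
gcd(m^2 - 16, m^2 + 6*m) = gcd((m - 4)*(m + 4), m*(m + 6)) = 1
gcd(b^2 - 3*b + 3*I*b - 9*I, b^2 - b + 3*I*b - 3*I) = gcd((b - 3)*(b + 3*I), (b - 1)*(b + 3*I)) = b + 3*I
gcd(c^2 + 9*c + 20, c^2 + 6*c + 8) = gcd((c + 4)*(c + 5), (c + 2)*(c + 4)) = c + 4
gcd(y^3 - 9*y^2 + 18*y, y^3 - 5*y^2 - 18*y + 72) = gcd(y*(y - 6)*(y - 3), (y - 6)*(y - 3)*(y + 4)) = y^2 - 9*y + 18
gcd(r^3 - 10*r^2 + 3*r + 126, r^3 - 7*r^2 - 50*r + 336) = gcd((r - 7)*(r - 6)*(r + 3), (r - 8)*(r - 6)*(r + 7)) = r - 6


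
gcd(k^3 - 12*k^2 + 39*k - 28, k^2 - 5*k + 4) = k^2 - 5*k + 4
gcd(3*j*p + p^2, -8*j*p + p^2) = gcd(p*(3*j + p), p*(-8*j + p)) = p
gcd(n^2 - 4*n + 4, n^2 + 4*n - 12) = n - 2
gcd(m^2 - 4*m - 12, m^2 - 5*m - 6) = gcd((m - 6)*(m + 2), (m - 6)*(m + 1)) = m - 6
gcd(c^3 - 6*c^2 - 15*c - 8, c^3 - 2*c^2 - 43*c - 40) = c^2 - 7*c - 8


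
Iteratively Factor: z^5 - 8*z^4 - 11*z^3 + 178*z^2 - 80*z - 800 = (z + 2)*(z^4 - 10*z^3 + 9*z^2 + 160*z - 400) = (z - 5)*(z + 2)*(z^3 - 5*z^2 - 16*z + 80) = (z - 5)^2*(z + 2)*(z^2 - 16) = (z - 5)^2*(z - 4)*(z + 2)*(z + 4)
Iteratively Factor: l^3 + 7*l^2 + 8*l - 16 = (l + 4)*(l^2 + 3*l - 4) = (l + 4)^2*(l - 1)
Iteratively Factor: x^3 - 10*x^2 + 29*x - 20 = (x - 4)*(x^2 - 6*x + 5) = (x - 4)*(x - 1)*(x - 5)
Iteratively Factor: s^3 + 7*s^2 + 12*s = (s + 3)*(s^2 + 4*s) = s*(s + 3)*(s + 4)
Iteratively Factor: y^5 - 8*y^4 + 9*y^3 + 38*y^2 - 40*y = (y - 1)*(y^4 - 7*y^3 + 2*y^2 + 40*y) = (y - 4)*(y - 1)*(y^3 - 3*y^2 - 10*y) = (y - 4)*(y - 1)*(y + 2)*(y^2 - 5*y) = (y - 5)*(y - 4)*(y - 1)*(y + 2)*(y)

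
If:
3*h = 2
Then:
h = 2/3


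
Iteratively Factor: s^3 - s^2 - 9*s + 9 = (s - 3)*(s^2 + 2*s - 3) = (s - 3)*(s + 3)*(s - 1)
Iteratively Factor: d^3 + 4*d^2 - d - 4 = (d + 4)*(d^2 - 1) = (d + 1)*(d + 4)*(d - 1)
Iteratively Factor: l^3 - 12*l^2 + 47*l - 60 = (l - 4)*(l^2 - 8*l + 15) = (l - 5)*(l - 4)*(l - 3)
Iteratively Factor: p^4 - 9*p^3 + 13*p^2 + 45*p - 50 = (p + 2)*(p^3 - 11*p^2 + 35*p - 25) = (p - 5)*(p + 2)*(p^2 - 6*p + 5) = (p - 5)*(p - 1)*(p + 2)*(p - 5)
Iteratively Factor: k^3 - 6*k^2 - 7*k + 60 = (k - 5)*(k^2 - k - 12) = (k - 5)*(k - 4)*(k + 3)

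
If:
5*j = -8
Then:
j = -8/5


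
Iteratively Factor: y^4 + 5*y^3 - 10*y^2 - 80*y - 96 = (y - 4)*(y^3 + 9*y^2 + 26*y + 24) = (y - 4)*(y + 2)*(y^2 + 7*y + 12) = (y - 4)*(y + 2)*(y + 3)*(y + 4)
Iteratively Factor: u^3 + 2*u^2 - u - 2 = (u + 2)*(u^2 - 1) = (u - 1)*(u + 2)*(u + 1)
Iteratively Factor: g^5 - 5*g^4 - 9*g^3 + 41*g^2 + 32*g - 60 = (g + 2)*(g^4 - 7*g^3 + 5*g^2 + 31*g - 30) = (g - 1)*(g + 2)*(g^3 - 6*g^2 - g + 30) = (g - 1)*(g + 2)^2*(g^2 - 8*g + 15) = (g - 5)*(g - 1)*(g + 2)^2*(g - 3)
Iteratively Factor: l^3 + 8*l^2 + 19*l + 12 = (l + 3)*(l^2 + 5*l + 4) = (l + 3)*(l + 4)*(l + 1)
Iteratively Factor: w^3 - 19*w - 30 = (w + 2)*(w^2 - 2*w - 15) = (w + 2)*(w + 3)*(w - 5)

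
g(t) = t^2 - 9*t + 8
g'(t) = 2*t - 9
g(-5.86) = 95.08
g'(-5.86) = -20.72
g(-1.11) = 19.22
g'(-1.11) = -11.22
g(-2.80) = 41.04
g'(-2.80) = -14.60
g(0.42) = 4.40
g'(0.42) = -8.16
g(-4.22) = 63.79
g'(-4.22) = -17.44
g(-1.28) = 21.16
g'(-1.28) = -11.56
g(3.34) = -10.90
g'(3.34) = -2.32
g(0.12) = 6.93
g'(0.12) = -8.76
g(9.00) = 8.00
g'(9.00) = 9.00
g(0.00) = 8.00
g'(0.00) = -9.00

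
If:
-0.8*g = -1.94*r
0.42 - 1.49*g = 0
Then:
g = 0.28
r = 0.12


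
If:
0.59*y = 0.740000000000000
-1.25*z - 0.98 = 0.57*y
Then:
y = 1.25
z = -1.36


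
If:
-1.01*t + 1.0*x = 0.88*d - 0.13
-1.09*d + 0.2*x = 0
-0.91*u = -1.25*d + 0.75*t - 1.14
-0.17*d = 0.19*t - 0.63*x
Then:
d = 0.01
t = 0.17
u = 1.12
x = 0.06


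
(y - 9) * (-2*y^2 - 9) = -2*y^3 + 18*y^2 - 9*y + 81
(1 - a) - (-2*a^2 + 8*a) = 2*a^2 - 9*a + 1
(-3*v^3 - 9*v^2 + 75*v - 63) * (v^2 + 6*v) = -3*v^5 - 27*v^4 + 21*v^3 + 387*v^2 - 378*v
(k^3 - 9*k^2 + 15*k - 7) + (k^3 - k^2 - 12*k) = 2*k^3 - 10*k^2 + 3*k - 7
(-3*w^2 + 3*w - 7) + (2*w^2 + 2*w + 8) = -w^2 + 5*w + 1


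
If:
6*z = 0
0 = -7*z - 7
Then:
No Solution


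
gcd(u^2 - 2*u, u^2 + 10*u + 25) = 1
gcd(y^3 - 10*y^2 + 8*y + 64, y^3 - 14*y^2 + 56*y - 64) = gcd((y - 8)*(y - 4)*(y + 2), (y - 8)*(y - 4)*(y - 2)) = y^2 - 12*y + 32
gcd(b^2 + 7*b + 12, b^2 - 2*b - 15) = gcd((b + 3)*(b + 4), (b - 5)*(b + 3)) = b + 3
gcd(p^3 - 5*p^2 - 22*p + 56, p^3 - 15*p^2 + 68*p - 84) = p^2 - 9*p + 14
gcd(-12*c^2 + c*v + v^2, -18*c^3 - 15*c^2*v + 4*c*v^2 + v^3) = -3*c + v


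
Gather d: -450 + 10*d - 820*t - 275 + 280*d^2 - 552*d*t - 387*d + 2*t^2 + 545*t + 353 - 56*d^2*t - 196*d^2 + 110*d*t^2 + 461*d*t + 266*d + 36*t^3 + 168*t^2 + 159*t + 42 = d^2*(84 - 56*t) + d*(110*t^2 - 91*t - 111) + 36*t^3 + 170*t^2 - 116*t - 330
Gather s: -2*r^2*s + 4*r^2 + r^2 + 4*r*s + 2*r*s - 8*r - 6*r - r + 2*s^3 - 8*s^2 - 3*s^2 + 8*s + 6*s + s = 5*r^2 - 15*r + 2*s^3 - 11*s^2 + s*(-2*r^2 + 6*r + 15)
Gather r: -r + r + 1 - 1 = 0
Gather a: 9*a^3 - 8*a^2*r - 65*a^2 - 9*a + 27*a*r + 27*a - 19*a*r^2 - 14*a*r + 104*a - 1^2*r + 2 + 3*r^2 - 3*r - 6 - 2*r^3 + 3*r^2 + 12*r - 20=9*a^3 + a^2*(-8*r - 65) + a*(-19*r^2 + 13*r + 122) - 2*r^3 + 6*r^2 + 8*r - 24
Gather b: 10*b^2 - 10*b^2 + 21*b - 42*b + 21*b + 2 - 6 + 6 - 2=0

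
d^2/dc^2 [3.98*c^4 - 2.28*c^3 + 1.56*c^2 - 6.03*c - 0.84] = 47.76*c^2 - 13.68*c + 3.12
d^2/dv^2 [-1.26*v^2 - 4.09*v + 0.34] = -2.52000000000000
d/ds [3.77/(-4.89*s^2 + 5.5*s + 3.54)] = (36.8706*s - 20.735)/(-4.89*s^2 + 5.5*s + 3.54)^2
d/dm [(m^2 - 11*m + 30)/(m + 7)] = (m^2 + 14*m - 107)/(m^2 + 14*m + 49)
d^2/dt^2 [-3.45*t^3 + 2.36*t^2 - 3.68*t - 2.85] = 4.72 - 20.7*t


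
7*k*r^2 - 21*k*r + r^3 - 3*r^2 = r*(7*k + r)*(r - 3)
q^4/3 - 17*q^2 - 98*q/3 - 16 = (q/3 + 1/3)*(q - 8)*(q + 1)*(q + 6)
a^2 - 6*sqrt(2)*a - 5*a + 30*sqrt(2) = (a - 5)*(a - 6*sqrt(2))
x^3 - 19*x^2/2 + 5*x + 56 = (x - 8)*(x - 7/2)*(x + 2)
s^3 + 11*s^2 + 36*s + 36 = (s + 2)*(s + 3)*(s + 6)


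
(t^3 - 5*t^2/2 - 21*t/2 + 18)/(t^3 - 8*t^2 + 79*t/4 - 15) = 2*(t + 3)/(2*t - 5)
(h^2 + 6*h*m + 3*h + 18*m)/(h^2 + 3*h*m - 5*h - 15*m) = (h^2 + 6*h*m + 3*h + 18*m)/(h^2 + 3*h*m - 5*h - 15*m)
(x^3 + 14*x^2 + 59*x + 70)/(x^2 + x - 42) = (x^2 + 7*x + 10)/(x - 6)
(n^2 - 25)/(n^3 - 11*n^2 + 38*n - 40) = (n + 5)/(n^2 - 6*n + 8)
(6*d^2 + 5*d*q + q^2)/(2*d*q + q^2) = (3*d + q)/q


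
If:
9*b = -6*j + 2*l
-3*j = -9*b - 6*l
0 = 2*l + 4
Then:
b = 20/27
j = -16/9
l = -2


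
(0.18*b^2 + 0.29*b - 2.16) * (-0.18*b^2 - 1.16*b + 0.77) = -0.0324*b^4 - 0.261*b^3 + 0.191*b^2 + 2.7289*b - 1.6632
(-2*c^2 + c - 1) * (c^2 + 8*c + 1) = -2*c^4 - 15*c^3 + 5*c^2 - 7*c - 1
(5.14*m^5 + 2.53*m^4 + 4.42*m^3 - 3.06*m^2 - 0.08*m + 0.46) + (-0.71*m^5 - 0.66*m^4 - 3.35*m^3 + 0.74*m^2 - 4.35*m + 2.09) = 4.43*m^5 + 1.87*m^4 + 1.07*m^3 - 2.32*m^2 - 4.43*m + 2.55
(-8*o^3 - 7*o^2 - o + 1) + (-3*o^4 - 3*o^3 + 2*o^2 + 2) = -3*o^4 - 11*o^3 - 5*o^2 - o + 3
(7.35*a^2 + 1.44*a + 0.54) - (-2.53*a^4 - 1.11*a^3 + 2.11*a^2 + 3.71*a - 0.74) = 2.53*a^4 + 1.11*a^3 + 5.24*a^2 - 2.27*a + 1.28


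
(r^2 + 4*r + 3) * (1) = r^2 + 4*r + 3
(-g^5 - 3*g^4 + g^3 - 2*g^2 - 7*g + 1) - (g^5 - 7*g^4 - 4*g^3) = -2*g^5 + 4*g^4 + 5*g^3 - 2*g^2 - 7*g + 1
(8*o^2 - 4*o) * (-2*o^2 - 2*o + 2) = -16*o^4 - 8*o^3 + 24*o^2 - 8*o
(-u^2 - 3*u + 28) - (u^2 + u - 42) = -2*u^2 - 4*u + 70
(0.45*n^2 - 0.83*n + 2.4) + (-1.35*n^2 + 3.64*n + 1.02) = -0.9*n^2 + 2.81*n + 3.42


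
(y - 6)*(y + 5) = y^2 - y - 30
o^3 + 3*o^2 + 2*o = o*(o + 1)*(o + 2)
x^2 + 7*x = x*(x + 7)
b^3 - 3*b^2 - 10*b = b*(b - 5)*(b + 2)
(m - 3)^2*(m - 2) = m^3 - 8*m^2 + 21*m - 18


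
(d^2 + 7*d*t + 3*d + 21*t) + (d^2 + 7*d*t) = 2*d^2 + 14*d*t + 3*d + 21*t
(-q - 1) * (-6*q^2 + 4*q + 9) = 6*q^3 + 2*q^2 - 13*q - 9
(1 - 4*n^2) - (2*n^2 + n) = -6*n^2 - n + 1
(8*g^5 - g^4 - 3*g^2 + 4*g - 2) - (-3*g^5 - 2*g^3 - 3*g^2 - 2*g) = 11*g^5 - g^4 + 2*g^3 + 6*g - 2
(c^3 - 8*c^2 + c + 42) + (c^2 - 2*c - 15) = c^3 - 7*c^2 - c + 27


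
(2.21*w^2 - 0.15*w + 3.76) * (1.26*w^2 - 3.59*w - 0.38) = 2.7846*w^4 - 8.1229*w^3 + 4.4363*w^2 - 13.4414*w - 1.4288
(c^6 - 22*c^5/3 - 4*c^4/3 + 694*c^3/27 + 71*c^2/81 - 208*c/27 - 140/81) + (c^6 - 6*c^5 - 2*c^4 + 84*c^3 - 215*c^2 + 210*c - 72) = 2*c^6 - 40*c^5/3 - 10*c^4/3 + 2962*c^3/27 - 17344*c^2/81 + 5462*c/27 - 5972/81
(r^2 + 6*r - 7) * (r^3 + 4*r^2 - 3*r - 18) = r^5 + 10*r^4 + 14*r^3 - 64*r^2 - 87*r + 126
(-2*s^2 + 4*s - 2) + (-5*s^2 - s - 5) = -7*s^2 + 3*s - 7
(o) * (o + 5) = o^2 + 5*o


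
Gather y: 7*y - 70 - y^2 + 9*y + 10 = -y^2 + 16*y - 60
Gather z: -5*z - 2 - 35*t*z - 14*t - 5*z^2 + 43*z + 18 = -14*t - 5*z^2 + z*(38 - 35*t) + 16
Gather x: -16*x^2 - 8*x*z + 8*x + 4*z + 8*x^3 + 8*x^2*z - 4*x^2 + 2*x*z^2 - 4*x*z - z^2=8*x^3 + x^2*(8*z - 20) + x*(2*z^2 - 12*z + 8) - z^2 + 4*z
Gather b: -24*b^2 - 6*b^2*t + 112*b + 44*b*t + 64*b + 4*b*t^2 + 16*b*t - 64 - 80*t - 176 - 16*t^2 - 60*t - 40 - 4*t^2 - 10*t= b^2*(-6*t - 24) + b*(4*t^2 + 60*t + 176) - 20*t^2 - 150*t - 280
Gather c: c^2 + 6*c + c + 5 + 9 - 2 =c^2 + 7*c + 12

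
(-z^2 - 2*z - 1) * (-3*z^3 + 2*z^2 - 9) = 3*z^5 + 4*z^4 - z^3 + 7*z^2 + 18*z + 9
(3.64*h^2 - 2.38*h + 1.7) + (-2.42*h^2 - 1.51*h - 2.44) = 1.22*h^2 - 3.89*h - 0.74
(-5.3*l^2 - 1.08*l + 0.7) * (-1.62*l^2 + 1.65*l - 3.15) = 8.586*l^4 - 6.9954*l^3 + 13.779*l^2 + 4.557*l - 2.205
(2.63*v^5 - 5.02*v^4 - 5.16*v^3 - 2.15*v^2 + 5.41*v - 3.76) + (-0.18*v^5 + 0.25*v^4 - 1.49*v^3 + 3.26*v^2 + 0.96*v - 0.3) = 2.45*v^5 - 4.77*v^4 - 6.65*v^3 + 1.11*v^2 + 6.37*v - 4.06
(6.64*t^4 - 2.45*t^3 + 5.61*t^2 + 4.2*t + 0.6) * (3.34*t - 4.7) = 22.1776*t^5 - 39.391*t^4 + 30.2524*t^3 - 12.339*t^2 - 17.736*t - 2.82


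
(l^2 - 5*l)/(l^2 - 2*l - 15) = l/(l + 3)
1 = 1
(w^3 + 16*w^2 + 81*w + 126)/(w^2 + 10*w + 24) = (w^2 + 10*w + 21)/(w + 4)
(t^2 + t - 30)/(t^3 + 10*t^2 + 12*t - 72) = (t - 5)/(t^2 + 4*t - 12)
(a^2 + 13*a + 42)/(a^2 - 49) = (a + 6)/(a - 7)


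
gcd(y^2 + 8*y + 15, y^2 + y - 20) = y + 5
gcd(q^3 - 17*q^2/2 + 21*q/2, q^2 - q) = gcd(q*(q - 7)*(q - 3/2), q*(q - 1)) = q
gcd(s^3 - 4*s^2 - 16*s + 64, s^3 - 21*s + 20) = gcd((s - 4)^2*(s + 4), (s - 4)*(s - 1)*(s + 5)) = s - 4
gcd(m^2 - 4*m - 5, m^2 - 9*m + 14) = 1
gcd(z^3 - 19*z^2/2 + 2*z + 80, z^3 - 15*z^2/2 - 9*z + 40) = z^2 - 11*z/2 - 20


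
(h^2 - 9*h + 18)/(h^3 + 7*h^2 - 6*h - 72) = (h - 6)/(h^2 + 10*h + 24)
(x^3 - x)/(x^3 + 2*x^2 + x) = (x - 1)/(x + 1)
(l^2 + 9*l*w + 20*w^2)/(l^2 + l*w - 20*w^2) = (-l - 4*w)/(-l + 4*w)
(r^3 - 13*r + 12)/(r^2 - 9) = (r^2 + 3*r - 4)/(r + 3)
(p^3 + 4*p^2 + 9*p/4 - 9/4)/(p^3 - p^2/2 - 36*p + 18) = (2*p^2 + 9*p + 9)/(2*(p^2 - 36))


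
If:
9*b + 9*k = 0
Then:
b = -k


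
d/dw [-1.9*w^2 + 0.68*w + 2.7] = 0.68 - 3.8*w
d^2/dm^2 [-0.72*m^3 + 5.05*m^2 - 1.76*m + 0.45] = 10.1 - 4.32*m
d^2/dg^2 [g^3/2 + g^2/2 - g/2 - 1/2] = 3*g + 1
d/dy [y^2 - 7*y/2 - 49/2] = 2*y - 7/2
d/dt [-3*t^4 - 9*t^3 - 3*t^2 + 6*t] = -12*t^3 - 27*t^2 - 6*t + 6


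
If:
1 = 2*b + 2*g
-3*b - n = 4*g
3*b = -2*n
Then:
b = 4/5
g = -3/10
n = -6/5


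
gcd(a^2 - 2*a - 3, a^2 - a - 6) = a - 3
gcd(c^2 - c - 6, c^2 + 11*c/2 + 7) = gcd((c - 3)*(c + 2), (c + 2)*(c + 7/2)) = c + 2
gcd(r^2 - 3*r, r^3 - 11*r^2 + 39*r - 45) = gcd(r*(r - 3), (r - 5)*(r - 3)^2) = r - 3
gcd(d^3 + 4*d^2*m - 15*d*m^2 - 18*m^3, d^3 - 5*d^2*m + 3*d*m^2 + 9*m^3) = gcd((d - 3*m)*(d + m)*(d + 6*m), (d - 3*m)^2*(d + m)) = d^2 - 2*d*m - 3*m^2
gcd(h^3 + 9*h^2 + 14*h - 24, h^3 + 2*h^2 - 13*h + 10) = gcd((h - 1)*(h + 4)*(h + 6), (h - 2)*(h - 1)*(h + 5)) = h - 1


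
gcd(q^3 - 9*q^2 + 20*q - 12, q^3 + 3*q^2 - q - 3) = q - 1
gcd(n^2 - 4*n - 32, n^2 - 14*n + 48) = n - 8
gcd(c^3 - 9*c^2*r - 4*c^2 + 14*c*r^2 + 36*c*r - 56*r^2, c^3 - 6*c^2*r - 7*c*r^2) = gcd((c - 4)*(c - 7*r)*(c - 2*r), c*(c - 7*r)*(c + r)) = -c + 7*r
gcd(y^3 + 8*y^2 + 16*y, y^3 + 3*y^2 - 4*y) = y^2 + 4*y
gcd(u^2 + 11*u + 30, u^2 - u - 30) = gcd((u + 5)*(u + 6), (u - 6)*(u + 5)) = u + 5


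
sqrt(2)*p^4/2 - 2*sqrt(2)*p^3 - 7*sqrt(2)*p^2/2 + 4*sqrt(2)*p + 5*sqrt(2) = (p - 5)*(p - sqrt(2))*(p + sqrt(2))*(sqrt(2)*p/2 + sqrt(2)/2)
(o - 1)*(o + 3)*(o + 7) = o^3 + 9*o^2 + 11*o - 21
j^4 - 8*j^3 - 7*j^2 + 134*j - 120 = (j - 6)*(j - 5)*(j - 1)*(j + 4)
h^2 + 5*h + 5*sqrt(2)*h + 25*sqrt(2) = (h + 5)*(h + 5*sqrt(2))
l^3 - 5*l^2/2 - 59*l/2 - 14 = (l - 7)*(l + 1/2)*(l + 4)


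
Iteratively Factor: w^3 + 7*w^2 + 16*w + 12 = (w + 2)*(w^2 + 5*w + 6) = (w + 2)*(w + 3)*(w + 2)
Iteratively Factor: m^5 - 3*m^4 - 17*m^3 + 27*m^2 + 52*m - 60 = (m - 5)*(m^4 + 2*m^3 - 7*m^2 - 8*m + 12) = (m - 5)*(m + 3)*(m^3 - m^2 - 4*m + 4) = (m - 5)*(m + 2)*(m + 3)*(m^2 - 3*m + 2) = (m - 5)*(m - 2)*(m + 2)*(m + 3)*(m - 1)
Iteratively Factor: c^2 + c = (c + 1)*(c)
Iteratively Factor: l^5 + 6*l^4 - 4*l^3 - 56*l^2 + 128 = (l + 4)*(l^4 + 2*l^3 - 12*l^2 - 8*l + 32) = (l + 2)*(l + 4)*(l^3 - 12*l + 16) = (l - 2)*(l + 2)*(l + 4)*(l^2 + 2*l - 8) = (l - 2)*(l + 2)*(l + 4)^2*(l - 2)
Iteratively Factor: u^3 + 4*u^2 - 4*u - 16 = (u + 2)*(u^2 + 2*u - 8) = (u + 2)*(u + 4)*(u - 2)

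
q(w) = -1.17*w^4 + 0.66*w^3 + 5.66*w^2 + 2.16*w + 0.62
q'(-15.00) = 16072.86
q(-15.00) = -60217.03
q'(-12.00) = 8238.48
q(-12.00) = -24611.86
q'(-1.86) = 18.07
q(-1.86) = -2.07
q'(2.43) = -25.79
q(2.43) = 7.97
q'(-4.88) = 537.95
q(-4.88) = -615.37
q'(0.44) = 7.13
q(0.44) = 2.68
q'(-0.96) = -2.74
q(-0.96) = 2.18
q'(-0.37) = -1.52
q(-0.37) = 0.54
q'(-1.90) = 19.90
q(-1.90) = -2.83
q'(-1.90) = 19.90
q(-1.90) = -2.83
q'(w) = -4.68*w^3 + 1.98*w^2 + 11.32*w + 2.16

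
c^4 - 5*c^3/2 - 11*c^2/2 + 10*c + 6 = (c - 3)*(c - 2)*(c + 1/2)*(c + 2)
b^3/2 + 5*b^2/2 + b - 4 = (b/2 + 1)*(b - 1)*(b + 4)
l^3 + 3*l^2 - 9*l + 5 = (l - 1)^2*(l + 5)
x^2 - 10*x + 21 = (x - 7)*(x - 3)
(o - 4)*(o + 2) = o^2 - 2*o - 8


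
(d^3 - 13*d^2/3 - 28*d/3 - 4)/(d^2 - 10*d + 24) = (3*d^2 + 5*d + 2)/(3*(d - 4))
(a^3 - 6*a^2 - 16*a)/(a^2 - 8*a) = a + 2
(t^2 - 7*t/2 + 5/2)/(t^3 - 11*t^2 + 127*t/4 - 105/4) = 2*(t - 1)/(2*t^2 - 17*t + 21)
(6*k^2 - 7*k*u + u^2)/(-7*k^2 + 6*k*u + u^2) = (-6*k + u)/(7*k + u)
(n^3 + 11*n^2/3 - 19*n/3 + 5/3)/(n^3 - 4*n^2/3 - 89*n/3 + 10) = (n - 1)/(n - 6)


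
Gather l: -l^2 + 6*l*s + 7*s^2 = -l^2 + 6*l*s + 7*s^2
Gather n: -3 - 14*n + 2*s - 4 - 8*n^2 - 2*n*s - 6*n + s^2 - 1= -8*n^2 + n*(-2*s - 20) + s^2 + 2*s - 8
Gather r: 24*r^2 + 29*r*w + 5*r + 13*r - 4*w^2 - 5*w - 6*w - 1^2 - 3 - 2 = 24*r^2 + r*(29*w + 18) - 4*w^2 - 11*w - 6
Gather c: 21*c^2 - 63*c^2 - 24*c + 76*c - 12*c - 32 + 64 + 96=-42*c^2 + 40*c + 128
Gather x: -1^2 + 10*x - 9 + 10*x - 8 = 20*x - 18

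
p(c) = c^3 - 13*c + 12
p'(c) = 3*c^2 - 13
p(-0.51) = 18.50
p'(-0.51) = -12.22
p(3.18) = 2.82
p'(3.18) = 17.34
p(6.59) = 212.52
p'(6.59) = 117.28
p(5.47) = 104.56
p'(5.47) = 76.76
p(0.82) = 1.89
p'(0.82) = -10.98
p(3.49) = 9.14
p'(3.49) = 23.54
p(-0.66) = 20.29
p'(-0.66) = -11.69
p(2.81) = -2.34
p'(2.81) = 10.69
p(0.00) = 12.00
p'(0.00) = -13.00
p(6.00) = 150.00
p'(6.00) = 95.00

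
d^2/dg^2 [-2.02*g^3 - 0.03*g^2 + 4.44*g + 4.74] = -12.12*g - 0.06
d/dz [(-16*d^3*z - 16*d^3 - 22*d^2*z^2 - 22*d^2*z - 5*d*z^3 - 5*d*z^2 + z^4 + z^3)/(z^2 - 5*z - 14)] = (16*d^3*z^2 + 32*d^3*z + 144*d^3 + 132*d^2*z^2 + 616*d^2*z + 308*d^2 - 5*d*z^4 + 50*d*z^3 + 235*d*z^2 + 140*d*z + 2*z^5 - 14*z^4 - 66*z^3 - 42*z^2)/(z^4 - 10*z^3 - 3*z^2 + 140*z + 196)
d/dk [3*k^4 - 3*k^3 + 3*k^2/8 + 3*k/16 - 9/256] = 12*k^3 - 9*k^2 + 3*k/4 + 3/16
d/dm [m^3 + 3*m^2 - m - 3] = 3*m^2 + 6*m - 1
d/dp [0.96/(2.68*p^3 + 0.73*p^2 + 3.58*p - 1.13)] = (-7.7184*p^2 - 1.4016*p - 3.4368)/(2.68*p^3 + 0.73*p^2 + 3.58*p - 1.13)^2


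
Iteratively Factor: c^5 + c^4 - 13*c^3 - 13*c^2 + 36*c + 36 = (c - 3)*(c^4 + 4*c^3 - c^2 - 16*c - 12) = (c - 3)*(c + 1)*(c^3 + 3*c^2 - 4*c - 12) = (c - 3)*(c - 2)*(c + 1)*(c^2 + 5*c + 6) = (c - 3)*(c - 2)*(c + 1)*(c + 3)*(c + 2)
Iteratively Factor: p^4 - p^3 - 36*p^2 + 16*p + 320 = (p + 4)*(p^3 - 5*p^2 - 16*p + 80) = (p + 4)^2*(p^2 - 9*p + 20) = (p - 4)*(p + 4)^2*(p - 5)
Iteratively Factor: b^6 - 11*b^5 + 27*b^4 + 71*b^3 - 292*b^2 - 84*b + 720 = (b + 2)*(b^5 - 13*b^4 + 53*b^3 - 35*b^2 - 222*b + 360) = (b - 3)*(b + 2)*(b^4 - 10*b^3 + 23*b^2 + 34*b - 120) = (b - 4)*(b - 3)*(b + 2)*(b^3 - 6*b^2 - b + 30) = (b - 5)*(b - 4)*(b - 3)*(b + 2)*(b^2 - b - 6) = (b - 5)*(b - 4)*(b - 3)*(b + 2)^2*(b - 3)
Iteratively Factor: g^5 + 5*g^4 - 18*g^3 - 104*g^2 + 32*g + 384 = (g + 4)*(g^4 + g^3 - 22*g^2 - 16*g + 96) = (g - 4)*(g + 4)*(g^3 + 5*g^2 - 2*g - 24) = (g - 4)*(g - 2)*(g + 4)*(g^2 + 7*g + 12) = (g - 4)*(g - 2)*(g + 3)*(g + 4)*(g + 4)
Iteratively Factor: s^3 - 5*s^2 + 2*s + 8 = (s - 4)*(s^2 - s - 2) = (s - 4)*(s - 2)*(s + 1)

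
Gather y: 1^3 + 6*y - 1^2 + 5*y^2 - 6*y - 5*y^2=0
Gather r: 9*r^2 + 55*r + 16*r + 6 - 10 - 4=9*r^2 + 71*r - 8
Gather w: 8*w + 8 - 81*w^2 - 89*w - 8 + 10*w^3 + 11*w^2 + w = 10*w^3 - 70*w^2 - 80*w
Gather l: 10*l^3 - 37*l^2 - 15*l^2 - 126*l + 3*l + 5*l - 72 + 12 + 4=10*l^3 - 52*l^2 - 118*l - 56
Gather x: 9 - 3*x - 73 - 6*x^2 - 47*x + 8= -6*x^2 - 50*x - 56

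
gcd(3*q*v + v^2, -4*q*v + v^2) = v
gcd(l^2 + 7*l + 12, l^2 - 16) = l + 4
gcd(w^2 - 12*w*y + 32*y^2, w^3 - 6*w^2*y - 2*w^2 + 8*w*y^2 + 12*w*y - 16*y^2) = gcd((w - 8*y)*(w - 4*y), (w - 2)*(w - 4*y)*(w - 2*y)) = -w + 4*y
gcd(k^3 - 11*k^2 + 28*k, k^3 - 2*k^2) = k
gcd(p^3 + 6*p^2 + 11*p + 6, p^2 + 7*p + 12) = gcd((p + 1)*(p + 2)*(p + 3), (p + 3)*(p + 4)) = p + 3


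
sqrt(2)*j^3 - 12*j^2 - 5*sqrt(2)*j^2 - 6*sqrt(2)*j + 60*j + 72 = (j - 6)*(j - 6*sqrt(2))*(sqrt(2)*j + sqrt(2))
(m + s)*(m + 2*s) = m^2 + 3*m*s + 2*s^2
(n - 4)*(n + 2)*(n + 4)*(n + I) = n^4 + 2*n^3 + I*n^3 - 16*n^2 + 2*I*n^2 - 32*n - 16*I*n - 32*I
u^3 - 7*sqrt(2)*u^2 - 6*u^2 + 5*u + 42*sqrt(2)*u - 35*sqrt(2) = (u - 5)*(u - 1)*(u - 7*sqrt(2))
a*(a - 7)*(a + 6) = a^3 - a^2 - 42*a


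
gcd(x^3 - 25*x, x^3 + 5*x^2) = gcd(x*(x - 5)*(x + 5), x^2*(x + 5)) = x^2 + 5*x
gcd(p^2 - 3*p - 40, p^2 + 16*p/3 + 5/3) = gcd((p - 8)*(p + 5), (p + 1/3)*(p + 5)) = p + 5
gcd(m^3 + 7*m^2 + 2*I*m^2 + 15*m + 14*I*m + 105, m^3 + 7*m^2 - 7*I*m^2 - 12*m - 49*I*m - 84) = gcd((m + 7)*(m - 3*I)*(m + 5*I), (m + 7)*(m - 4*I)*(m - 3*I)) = m^2 + m*(7 - 3*I) - 21*I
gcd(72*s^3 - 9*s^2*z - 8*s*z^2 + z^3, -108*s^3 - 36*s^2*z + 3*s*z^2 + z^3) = 3*s + z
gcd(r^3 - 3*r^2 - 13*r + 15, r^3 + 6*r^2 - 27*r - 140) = r - 5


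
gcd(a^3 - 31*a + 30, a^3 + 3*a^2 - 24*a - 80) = a - 5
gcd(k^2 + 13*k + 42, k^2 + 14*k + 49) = k + 7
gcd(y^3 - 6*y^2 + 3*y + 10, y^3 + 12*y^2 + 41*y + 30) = y + 1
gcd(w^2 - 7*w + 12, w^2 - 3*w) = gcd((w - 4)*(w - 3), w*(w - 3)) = w - 3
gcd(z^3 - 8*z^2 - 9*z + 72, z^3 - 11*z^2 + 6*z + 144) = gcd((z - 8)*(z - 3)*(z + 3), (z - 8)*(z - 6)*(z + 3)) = z^2 - 5*z - 24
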